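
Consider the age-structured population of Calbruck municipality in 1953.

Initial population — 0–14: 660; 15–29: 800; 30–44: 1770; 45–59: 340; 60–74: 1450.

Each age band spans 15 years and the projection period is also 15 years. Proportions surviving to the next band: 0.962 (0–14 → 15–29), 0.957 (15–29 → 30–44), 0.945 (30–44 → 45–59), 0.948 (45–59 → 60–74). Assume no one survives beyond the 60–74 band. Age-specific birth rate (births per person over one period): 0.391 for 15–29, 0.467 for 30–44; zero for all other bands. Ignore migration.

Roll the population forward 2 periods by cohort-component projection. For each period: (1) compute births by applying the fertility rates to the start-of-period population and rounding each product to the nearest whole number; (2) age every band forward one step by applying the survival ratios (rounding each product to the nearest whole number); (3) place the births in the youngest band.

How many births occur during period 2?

606

Numbering the bands 1..5 from youngest to oldest:
Period 1.
Births: 800 × 0.391 = 313, 1770 × 0.467 = 827 → total 1140
Band 2: 660 × 0.962 = 635
Band 3: 800 × 0.957 = 766
Band 4: 1770 × 0.945 = 1673
Band 5: 340 × 0.948 = 322
Population now: 0–14=1140, 15–29=635, 30–44=766, 45–59=1673, 60–74=322
Period 2.
Births: 635 × 0.391 = 248, 766 × 0.467 = 358 → total 606
Band 2: 1140 × 0.962 = 1097
Band 3: 635 × 0.957 = 608
Band 4: 766 × 0.945 = 724
Band 5: 1673 × 0.948 = 1586
Population now: 0–14=606, 15–29=1097, 30–44=608, 45–59=724, 60–74=1586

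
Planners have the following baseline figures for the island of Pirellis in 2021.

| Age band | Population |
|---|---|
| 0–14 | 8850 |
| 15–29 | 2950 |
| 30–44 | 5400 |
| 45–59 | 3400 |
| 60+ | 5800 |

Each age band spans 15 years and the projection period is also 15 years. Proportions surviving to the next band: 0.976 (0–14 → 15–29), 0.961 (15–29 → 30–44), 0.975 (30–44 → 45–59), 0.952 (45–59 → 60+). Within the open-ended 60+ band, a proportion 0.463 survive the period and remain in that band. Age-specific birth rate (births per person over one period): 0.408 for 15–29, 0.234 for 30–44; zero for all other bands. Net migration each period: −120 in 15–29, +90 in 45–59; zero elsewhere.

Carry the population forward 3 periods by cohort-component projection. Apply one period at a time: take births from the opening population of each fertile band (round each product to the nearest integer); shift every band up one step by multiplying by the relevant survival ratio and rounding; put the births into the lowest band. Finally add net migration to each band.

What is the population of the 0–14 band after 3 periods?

2850

Let group 1 be 0–14 through group 5 = 60+.
[period 1]
Births: 2950 * 0.408 = 1204  |  5400 * 0.234 = 1264 ⇒ total 2468
Group 2: 8850 * 0.976 = 8638
Group 3: 2950 * 0.961 = 2835
Group 4: 5400 * 0.975 = 5265
Group 5: 3400 * 0.952 + 5800 * 0.463 = 3237 + 2685 = 5922
Net migration: Group 2 − 120 → 8518; Group 4 + 90 → 5355
Giving 2468 / 8518 / 2835 / 5355 / 5922.
[period 2]
Births: 8518 * 0.408 = 3475  |  2835 * 0.234 = 663 ⇒ total 4138
Group 2: 2468 * 0.976 = 2409
Group 3: 8518 * 0.961 = 8186
Group 4: 2835 * 0.975 = 2764
Group 5: 5355 * 0.952 + 5922 * 0.463 = 5098 + 2742 = 7840
Net migration: Group 2 − 120 → 2289; Group 4 + 90 → 2854
Giving 4138 / 2289 / 8186 / 2854 / 7840.
[period 3]
Births: 2289 * 0.408 = 934  |  8186 * 0.234 = 1916 ⇒ total 2850
Group 2: 4138 * 0.976 = 4039
Group 3: 2289 * 0.961 = 2200
Group 4: 8186 * 0.975 = 7981
Group 5: 2854 * 0.952 + 7840 * 0.463 = 2717 + 3630 = 6347
Net migration: Group 2 − 120 → 3919; Group 4 + 90 → 8071
Giving 2850 / 3919 / 2200 / 8071 / 6347.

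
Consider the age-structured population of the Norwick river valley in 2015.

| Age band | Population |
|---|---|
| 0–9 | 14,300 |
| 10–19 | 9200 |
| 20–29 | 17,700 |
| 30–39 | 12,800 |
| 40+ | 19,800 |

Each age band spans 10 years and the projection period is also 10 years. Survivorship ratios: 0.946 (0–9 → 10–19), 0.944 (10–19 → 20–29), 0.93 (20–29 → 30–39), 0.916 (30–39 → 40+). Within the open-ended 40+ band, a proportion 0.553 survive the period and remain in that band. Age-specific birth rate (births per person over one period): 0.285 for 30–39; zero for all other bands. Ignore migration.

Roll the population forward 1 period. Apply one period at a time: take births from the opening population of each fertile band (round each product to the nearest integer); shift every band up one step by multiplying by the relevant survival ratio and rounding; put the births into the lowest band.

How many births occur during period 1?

Period 1.
Births: 12800 × 0.285 = 3648
10–19: 14300 × 0.946 = 13528
20–29: 9200 × 0.944 = 8685
30–39: 17700 × 0.93 = 16461
40+: 12800 × 0.916 + 19800 × 0.553 = 11725 + 10949 = 22674
Giving 3648 / 13528 / 8685 / 16461 / 22674.

3648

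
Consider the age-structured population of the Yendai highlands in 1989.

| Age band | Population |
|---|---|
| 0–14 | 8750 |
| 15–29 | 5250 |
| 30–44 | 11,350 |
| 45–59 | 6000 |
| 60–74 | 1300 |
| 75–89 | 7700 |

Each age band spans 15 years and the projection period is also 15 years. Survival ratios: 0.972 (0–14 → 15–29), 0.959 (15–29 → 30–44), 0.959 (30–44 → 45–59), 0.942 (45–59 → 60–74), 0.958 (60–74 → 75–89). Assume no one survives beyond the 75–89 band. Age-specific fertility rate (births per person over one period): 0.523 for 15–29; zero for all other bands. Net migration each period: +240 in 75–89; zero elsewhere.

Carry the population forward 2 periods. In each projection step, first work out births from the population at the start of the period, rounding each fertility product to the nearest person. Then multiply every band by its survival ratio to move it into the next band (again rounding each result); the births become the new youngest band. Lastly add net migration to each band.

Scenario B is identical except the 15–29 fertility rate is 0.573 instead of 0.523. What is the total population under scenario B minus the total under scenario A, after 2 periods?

Numbering the groups 1..6 from youngest to oldest:
— Period 1 —
Births: 5250 × 0.523 = 2746
Group 2: 8750 × 0.972 = 8505
Group 3: 5250 × 0.959 = 5035
Group 4: 11350 × 0.959 = 10885
Group 5: 6000 × 0.942 = 5652
Group 6: 1300 × 0.958 = 1245
Net migration: Group 6 + 240 → 1485
Population now: 0–14=2746, 15–29=8505, 30–44=5035, 45–59=10885, 60–74=5652, 75–89=1485
— Period 2 —
Births: 8505 × 0.523 = 4448
Group 2: 2746 × 0.972 = 2669
Group 3: 8505 × 0.959 = 8156
Group 4: 5035 × 0.959 = 4829
Group 5: 10885 × 0.942 = 10254
Group 6: 5652 × 0.958 = 5415
Net migration: Group 6 + 240 → 5655
Population now: 0–14=4448, 15–29=2669, 30–44=8156, 45–59=4829, 60–74=10254, 75–89=5655
Scenario A total after 2 periods: 36011
Scenario B projection —
— Period 1 —
Births: 5250 × 0.573 = 3008
Group 2: 8750 × 0.972 = 8505
Group 3: 5250 × 0.959 = 5035
Group 4: 11350 × 0.959 = 10885
Group 5: 6000 × 0.942 = 5652
Group 6: 1300 × 0.958 = 1245
Net migration: Group 6 + 240 → 1485
Population now: 0–14=3008, 15–29=8505, 30–44=5035, 45–59=10885, 60–74=5652, 75–89=1485
— Period 2 —
Births: 8505 × 0.573 = 4873
Group 2: 3008 × 0.972 = 2924
Group 3: 8505 × 0.959 = 8156
Group 4: 5035 × 0.959 = 4829
Group 5: 10885 × 0.942 = 10254
Group 6: 5652 × 0.958 = 5415
Net migration: Group 6 + 240 → 5655
Population now: 0–14=4873, 15–29=2924, 30–44=8156, 45–59=4829, 60–74=10254, 75–89=5655
Scenario B total after 2 periods: 36691
Difference B − A = 36691 − 36011 = 680

680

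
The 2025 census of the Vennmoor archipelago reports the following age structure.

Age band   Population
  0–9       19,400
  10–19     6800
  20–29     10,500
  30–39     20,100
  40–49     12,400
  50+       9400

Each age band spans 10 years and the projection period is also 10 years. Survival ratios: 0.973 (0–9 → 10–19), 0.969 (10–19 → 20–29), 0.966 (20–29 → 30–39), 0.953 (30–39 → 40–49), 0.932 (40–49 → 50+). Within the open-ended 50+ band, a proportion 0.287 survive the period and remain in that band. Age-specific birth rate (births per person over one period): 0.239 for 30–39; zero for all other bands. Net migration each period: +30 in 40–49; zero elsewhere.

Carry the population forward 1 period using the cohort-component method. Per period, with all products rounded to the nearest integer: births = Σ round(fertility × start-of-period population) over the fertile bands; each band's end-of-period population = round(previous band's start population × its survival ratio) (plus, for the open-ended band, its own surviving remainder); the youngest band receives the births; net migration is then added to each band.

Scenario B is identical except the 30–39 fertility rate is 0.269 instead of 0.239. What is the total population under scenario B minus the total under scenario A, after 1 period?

Call the bands 1 to 6, youngest first.
Period 1:
Births: 20100 × 0.239 = 4804
Band 2: 19400 × 0.973 = 18876
Band 3: 6800 × 0.969 = 6589
Band 4: 10500 × 0.966 = 10143
Band 5: 20100 × 0.953 = 19155
Band 6: 12400 × 0.932 + 9400 × 0.287 = 11557 + 2698 = 14255
Net migration: Band 5 + 30 → 19185
Giving 4804 / 18876 / 6589 / 10143 / 19185 / 14255.
Scenario A total after 1 period: 73852
Scenario B projection —
Period 1:
Births: 20100 × 0.269 = 5407
Band 2: 19400 × 0.973 = 18876
Band 3: 6800 × 0.969 = 6589
Band 4: 10500 × 0.966 = 10143
Band 5: 20100 × 0.953 = 19155
Band 6: 12400 × 0.932 + 9400 × 0.287 = 11557 + 2698 = 14255
Net migration: Band 5 + 30 → 19185
Giving 5407 / 18876 / 6589 / 10143 / 19185 / 14255.
Scenario B total after 1 period: 74455
Difference B − A = 74455 − 73852 = 603

603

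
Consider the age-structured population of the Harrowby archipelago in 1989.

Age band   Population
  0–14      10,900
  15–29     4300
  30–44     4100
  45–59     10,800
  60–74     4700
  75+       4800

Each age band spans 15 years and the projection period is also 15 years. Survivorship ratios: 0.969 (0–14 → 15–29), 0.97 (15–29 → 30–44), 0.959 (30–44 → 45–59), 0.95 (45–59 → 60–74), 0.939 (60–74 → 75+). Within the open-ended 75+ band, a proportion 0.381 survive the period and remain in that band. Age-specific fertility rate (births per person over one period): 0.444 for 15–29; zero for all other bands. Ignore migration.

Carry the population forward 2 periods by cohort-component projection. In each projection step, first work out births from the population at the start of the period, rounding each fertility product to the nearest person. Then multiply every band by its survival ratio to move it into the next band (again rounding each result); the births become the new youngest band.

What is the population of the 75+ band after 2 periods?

Numbering the groups 1..6 from youngest to oldest:
— Period 1 —
Births: 4300 × 0.444 = 1909
Group 2: 10900 × 0.969 = 10562
Group 3: 4300 × 0.97 = 4171
Group 4: 4100 × 0.959 = 3932
Group 5: 10800 × 0.95 = 10260
Group 6: 4700 × 0.939 + 4800 × 0.381 = 4413 + 1829 = 6242
→ [1909, 10562, 4171, 3932, 10260, 6242]
— Period 2 —
Births: 10562 × 0.444 = 4690
Group 2: 1909 × 0.969 = 1850
Group 3: 10562 × 0.97 = 10245
Group 4: 4171 × 0.959 = 4000
Group 5: 3932 × 0.95 = 3735
Group 6: 10260 × 0.939 + 6242 × 0.381 = 9634 + 2378 = 12012
→ [4690, 1850, 10245, 4000, 3735, 12012]

12012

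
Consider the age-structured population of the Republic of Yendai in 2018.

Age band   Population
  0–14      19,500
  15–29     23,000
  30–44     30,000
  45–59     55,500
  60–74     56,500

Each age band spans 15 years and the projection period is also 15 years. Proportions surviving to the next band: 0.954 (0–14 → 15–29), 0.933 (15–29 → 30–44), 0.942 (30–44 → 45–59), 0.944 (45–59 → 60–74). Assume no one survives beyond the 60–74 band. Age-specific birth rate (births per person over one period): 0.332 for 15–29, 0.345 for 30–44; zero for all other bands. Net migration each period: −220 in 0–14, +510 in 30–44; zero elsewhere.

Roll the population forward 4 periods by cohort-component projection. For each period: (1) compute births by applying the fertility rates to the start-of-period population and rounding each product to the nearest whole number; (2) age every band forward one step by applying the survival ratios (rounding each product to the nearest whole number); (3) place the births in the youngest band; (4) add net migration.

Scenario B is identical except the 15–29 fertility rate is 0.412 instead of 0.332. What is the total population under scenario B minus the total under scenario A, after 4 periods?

— Period 1 —
Births: 23000 × 0.332 = 7636, 30000 × 0.345 = 10350 → total 17986
15–29: 19500 × 0.954 = 18603
30–44: 23000 × 0.933 = 21459
45–59: 30000 × 0.942 = 28260
60–74: 55500 × 0.944 = 52392
Net migration: 0–14 − 220 → 17766; 30–44 + 510 → 21969
Population now: 0–14=17766, 15–29=18603, 30–44=21969, 45–59=28260, 60–74=52392
— Period 2 —
Births: 18603 × 0.332 = 6176, 21969 × 0.345 = 7579 → total 13755
15–29: 17766 × 0.954 = 16949
30–44: 18603 × 0.933 = 17357
45–59: 21969 × 0.942 = 20695
60–74: 28260 × 0.944 = 26677
Net migration: 0–14 − 220 → 13535; 30–44 + 510 → 17867
Population now: 0–14=13535, 15–29=16949, 30–44=17867, 45–59=20695, 60–74=26677
— Period 3 —
Births: 16949 × 0.332 = 5627, 17867 × 0.345 = 6164 → total 11791
15–29: 13535 × 0.954 = 12912
30–44: 16949 × 0.933 = 15813
45–59: 17867 × 0.942 = 16831
60–74: 20695 × 0.944 = 19536
Net migration: 0–14 − 220 → 11571; 30–44 + 510 → 16323
Population now: 0–14=11571, 15–29=12912, 30–44=16323, 45–59=16831, 60–74=19536
— Period 4 —
Births: 12912 × 0.332 = 4287, 16323 × 0.345 = 5631 → total 9918
15–29: 11571 × 0.954 = 11039
30–44: 12912 × 0.933 = 12047
45–59: 16323 × 0.942 = 15376
60–74: 16831 × 0.944 = 15888
Net migration: 0–14 − 220 → 9698; 30–44 + 510 → 12557
Population now: 0–14=9698, 15–29=11039, 30–44=12557, 45–59=15376, 60–74=15888
Scenario A total after 4 periods: 64558
Scenario B projection —
— Period 1 —
Births: 23000 × 0.412 = 9476, 30000 × 0.345 = 10350 → total 19826
15–29: 19500 × 0.954 = 18603
30–44: 23000 × 0.933 = 21459
45–59: 30000 × 0.942 = 28260
60–74: 55500 × 0.944 = 52392
Net migration: 0–14 − 220 → 19606; 30–44 + 510 → 21969
Population now: 0–14=19606, 15–29=18603, 30–44=21969, 45–59=28260, 60–74=52392
— Period 2 —
Births: 18603 × 0.412 = 7664, 21969 × 0.345 = 7579 → total 15243
15–29: 19606 × 0.954 = 18704
30–44: 18603 × 0.933 = 17357
45–59: 21969 × 0.942 = 20695
60–74: 28260 × 0.944 = 26677
Net migration: 0–14 − 220 → 15023; 30–44 + 510 → 17867
Population now: 0–14=15023, 15–29=18704, 30–44=17867, 45–59=20695, 60–74=26677
— Period 3 —
Births: 18704 × 0.412 = 7706, 17867 × 0.345 = 6164 → total 13870
15–29: 15023 × 0.954 = 14332
30–44: 18704 × 0.933 = 17451
45–59: 17867 × 0.942 = 16831
60–74: 20695 × 0.944 = 19536
Net migration: 0–14 − 220 → 13650; 30–44 + 510 → 17961
Population now: 0–14=13650, 15–29=14332, 30–44=17961, 45–59=16831, 60–74=19536
— Period 4 —
Births: 14332 × 0.412 = 5905, 17961 × 0.345 = 6197 → total 12102
15–29: 13650 × 0.954 = 13022
30–44: 14332 × 0.933 = 13372
45–59: 17961 × 0.942 = 16919
60–74: 16831 × 0.944 = 15888
Net migration: 0–14 − 220 → 11882; 30–44 + 510 → 13882
Population now: 0–14=11882, 15–29=13022, 30–44=13882, 45–59=16919, 60–74=15888
Scenario B total after 4 periods: 71593
Difference B − A = 71593 − 64558 = 7035

7035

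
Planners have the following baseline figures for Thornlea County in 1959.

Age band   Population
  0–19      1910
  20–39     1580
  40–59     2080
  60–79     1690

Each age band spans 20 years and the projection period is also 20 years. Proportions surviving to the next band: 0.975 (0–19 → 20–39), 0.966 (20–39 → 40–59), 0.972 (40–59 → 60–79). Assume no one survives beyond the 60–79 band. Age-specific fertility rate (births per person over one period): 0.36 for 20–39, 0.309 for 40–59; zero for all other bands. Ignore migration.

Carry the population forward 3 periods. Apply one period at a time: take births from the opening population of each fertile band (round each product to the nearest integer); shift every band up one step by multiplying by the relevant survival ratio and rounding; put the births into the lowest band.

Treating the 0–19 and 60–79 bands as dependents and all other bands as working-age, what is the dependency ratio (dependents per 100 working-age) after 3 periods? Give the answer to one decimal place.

121.1

Call the bands 1 to 4, youngest first.
[period 1]
Births: 1580 * 0.36 = 569  |  2080 * 0.309 = 643 — total 1212
Band 2: 1910 * 0.975 = 1862
Band 3: 1580 * 0.966 = 1526
Band 4: 2080 * 0.972 = 2022
End of period: [1212, 1862, 1526, 2022]
[period 2]
Births: 1862 * 0.36 = 670  |  1526 * 0.309 = 472 — total 1142
Band 2: 1212 * 0.975 = 1182
Band 3: 1862 * 0.966 = 1799
Band 4: 1526 * 0.972 = 1483
End of period: [1142, 1182, 1799, 1483]
[period 3]
Births: 1182 * 0.36 = 426  |  1799 * 0.309 = 556 — total 982
Band 2: 1142 * 0.975 = 1113
Band 3: 1182 * 0.966 = 1142
Band 4: 1799 * 0.972 = 1749
End of period: [982, 1113, 1142, 1749]
Dependents (band 0–19 + band 60–79) = 982 + 1749 = 2731; working-age = 2255; ratio = 2731/2255 × 100 = 121.1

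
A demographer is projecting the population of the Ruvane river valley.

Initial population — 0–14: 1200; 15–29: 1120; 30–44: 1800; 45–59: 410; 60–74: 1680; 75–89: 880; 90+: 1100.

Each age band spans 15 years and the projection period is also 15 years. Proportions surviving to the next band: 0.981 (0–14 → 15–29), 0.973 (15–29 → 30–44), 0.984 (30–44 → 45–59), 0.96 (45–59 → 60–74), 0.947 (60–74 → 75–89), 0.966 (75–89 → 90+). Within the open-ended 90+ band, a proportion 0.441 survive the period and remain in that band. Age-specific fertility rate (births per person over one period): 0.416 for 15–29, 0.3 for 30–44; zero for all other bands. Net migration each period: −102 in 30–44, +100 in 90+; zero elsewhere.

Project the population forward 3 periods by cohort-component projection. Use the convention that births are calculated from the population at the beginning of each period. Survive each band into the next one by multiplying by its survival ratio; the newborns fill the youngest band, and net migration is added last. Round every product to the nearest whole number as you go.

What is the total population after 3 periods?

Numbering the groups 1..7 from youngest to oldest:
— Period 1 —
Births: 1120 * 0.416 = 466 ; 1800 * 0.3 = 540 → total 1006
Group 2: 1200 * 0.981 = 1177
Group 3: 1120 * 0.973 = 1090
Group 4: 1800 * 0.984 = 1771
Group 5: 410 * 0.96 = 394
Group 6: 1680 * 0.947 = 1591
Group 7: 880 * 0.966 + 1100 * 0.441 = 850 + 485 = 1335
Net migration: Group 3 − 102 → 988; Group 7 + 100 → 1435
→ [1006, 1177, 988, 1771, 394, 1591, 1435]
— Period 2 —
Births: 1177 * 0.416 = 490 ; 988 * 0.3 = 296 → total 786
Group 2: 1006 * 0.981 = 987
Group 3: 1177 * 0.973 = 1145
Group 4: 988 * 0.984 = 972
Group 5: 1771 * 0.96 = 1700
Group 6: 394 * 0.947 = 373
Group 7: 1591 * 0.966 + 1435 * 0.441 = 1537 + 633 = 2170
Net migration: Group 3 − 102 → 1043; Group 7 + 100 → 2270
→ [786, 987, 1043, 972, 1700, 373, 2270]
— Period 3 —
Births: 987 * 0.416 = 411 ; 1043 * 0.3 = 313 → total 724
Group 2: 786 * 0.981 = 771
Group 3: 987 * 0.973 = 960
Group 4: 1043 * 0.984 = 1026
Group 5: 972 * 0.96 = 933
Group 6: 1700 * 0.947 = 1610
Group 7: 373 * 0.966 + 2270 * 0.441 = 360 + 1001 = 1361
Net migration: Group 3 − 102 → 858; Group 7 + 100 → 1461
→ [724, 771, 858, 1026, 933, 1610, 1461]
Total after period 3: 724 + 771 + 858 + 1026 + 933 + 1610 + 1461 = 7383

7383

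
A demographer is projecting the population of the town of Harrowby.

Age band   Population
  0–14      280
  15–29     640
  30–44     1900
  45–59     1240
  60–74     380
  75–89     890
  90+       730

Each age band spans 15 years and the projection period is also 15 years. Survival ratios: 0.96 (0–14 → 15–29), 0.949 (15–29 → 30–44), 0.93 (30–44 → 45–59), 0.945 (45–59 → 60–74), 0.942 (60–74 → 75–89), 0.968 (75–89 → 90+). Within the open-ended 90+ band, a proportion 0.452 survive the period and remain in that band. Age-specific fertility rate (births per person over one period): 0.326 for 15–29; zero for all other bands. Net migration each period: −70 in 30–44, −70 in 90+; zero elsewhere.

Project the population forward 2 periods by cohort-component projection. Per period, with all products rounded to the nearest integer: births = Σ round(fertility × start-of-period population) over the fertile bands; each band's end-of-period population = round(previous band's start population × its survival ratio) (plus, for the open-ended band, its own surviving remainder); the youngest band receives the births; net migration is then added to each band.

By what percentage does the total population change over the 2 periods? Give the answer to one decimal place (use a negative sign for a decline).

-25.2

Call the bands 1 to 7, youngest first.
Period 1:
Births: 640 * 0.326 = 209
Band 2: 280 * 0.96 = 269
Band 3: 640 * 0.949 = 607
Band 4: 1900 * 0.93 = 1767
Band 5: 1240 * 0.945 = 1172
Band 6: 380 * 0.942 = 358
Band 7: 890 * 0.968 + 730 * 0.452 = 862 + 330 = 1192
Net migration: Band 3 − 70 → 537; Band 7 − 70 → 1122
Population now: 0–14=209, 15–29=269, 30–44=537, 45–59=1767, 60–74=1172, 75–89=358, 90+=1122
Period 2:
Births: 269 * 0.326 = 88
Band 2: 209 * 0.96 = 201
Band 3: 269 * 0.949 = 255
Band 4: 537 * 0.93 = 499
Band 5: 1767 * 0.945 = 1670
Band 6: 1172 * 0.942 = 1104
Band 7: 358 * 0.968 + 1122 * 0.452 = 347 + 507 = 854
Net migration: Band 3 − 70 → 185; Band 7 − 70 → 784
Population now: 0–14=88, 15–29=201, 30–44=185, 45–59=499, 60–74=1670, 75–89=1104, 90+=784
Total: 6060 → 4531; change = -1529; percentage change = -25.2%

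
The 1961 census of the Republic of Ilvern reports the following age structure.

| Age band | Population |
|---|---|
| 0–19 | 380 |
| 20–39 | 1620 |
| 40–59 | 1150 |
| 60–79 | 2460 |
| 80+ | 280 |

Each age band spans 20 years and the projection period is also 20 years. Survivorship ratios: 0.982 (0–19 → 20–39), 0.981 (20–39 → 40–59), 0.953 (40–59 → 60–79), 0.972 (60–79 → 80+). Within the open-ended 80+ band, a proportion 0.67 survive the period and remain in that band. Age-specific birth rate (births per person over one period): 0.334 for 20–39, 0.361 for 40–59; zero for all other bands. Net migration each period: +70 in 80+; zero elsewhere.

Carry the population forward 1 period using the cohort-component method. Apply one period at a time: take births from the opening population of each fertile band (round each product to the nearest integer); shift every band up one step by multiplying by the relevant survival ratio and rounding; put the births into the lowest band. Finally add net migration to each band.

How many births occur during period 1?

[period 1]
Births: 1620 * 0.334 = 541 ; 1150 * 0.361 = 415 — total 956
20–39: 380 * 0.982 = 373
40–59: 1620 * 0.981 = 1589
60–79: 1150 * 0.953 = 1096
80+: 2460 * 0.972 + 280 * 0.67 = 2391 + 188 = 2579
Net migration: 80+ + 70 → 2649
→ [956, 373, 1589, 1096, 2649]

956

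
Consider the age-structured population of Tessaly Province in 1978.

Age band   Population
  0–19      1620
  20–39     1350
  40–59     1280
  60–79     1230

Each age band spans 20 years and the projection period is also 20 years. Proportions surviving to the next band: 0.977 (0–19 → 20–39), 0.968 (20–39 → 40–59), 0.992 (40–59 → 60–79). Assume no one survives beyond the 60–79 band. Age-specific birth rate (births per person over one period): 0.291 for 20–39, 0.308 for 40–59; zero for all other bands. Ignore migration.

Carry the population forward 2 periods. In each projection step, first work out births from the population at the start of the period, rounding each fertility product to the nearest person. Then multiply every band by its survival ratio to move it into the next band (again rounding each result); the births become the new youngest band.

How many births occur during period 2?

864

Period 1:
Births: 1350 × 0.291 = 393  |  1280 × 0.308 = 394 → 787
20–39: 1620 × 0.977 = 1583
40–59: 1350 × 0.968 = 1307
60–79: 1280 × 0.992 = 1270
Population now: 0–19=787, 20–39=1583, 40–59=1307, 60–79=1270
Period 2:
Births: 1583 × 0.291 = 461  |  1307 × 0.308 = 403 → 864
20–39: 787 × 0.977 = 769
40–59: 1583 × 0.968 = 1532
60–79: 1307 × 0.992 = 1297
Population now: 0–19=864, 20–39=769, 40–59=1532, 60–79=1297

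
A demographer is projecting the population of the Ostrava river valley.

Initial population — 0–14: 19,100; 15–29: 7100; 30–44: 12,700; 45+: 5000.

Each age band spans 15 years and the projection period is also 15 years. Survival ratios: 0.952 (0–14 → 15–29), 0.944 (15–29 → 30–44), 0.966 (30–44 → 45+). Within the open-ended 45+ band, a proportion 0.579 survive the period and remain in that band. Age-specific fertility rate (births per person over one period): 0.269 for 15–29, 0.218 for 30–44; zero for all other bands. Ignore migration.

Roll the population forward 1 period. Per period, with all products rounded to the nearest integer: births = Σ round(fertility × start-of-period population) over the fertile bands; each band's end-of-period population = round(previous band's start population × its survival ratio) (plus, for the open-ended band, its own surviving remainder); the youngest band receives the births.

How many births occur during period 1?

4679

Let band 1 be 0–14 through band 4 = 45+.
[period 1]
Births: 7100 * 0.269 = 1910, 12700 * 0.218 = 2769 → total 4679
Band 2: 19100 * 0.952 = 18183
Band 3: 7100 * 0.944 = 6702
Band 4: 12700 * 0.966 + 5000 * 0.579 = 12268 + 2895 = 15163
→ [4679, 18183, 6702, 15163]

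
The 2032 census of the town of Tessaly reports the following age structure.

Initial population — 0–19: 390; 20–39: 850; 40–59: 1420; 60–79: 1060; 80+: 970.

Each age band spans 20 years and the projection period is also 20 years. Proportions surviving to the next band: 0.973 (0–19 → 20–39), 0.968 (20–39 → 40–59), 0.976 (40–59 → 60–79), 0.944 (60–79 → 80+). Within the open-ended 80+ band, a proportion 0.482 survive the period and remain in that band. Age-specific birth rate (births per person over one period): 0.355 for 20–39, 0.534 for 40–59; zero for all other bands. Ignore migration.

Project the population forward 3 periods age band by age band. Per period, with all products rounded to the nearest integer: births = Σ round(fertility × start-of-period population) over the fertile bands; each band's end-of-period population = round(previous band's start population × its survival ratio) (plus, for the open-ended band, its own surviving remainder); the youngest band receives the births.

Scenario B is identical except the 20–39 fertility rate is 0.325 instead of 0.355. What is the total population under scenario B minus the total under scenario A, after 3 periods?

After projecting period 1:
Births: 850 × 0.355 = 302 ; 1420 × 0.534 = 758 → total 1060
20–39: 390 × 0.973 = 379
40–59: 850 × 0.968 = 823
60–79: 1420 × 0.976 = 1386
80+: 1060 × 0.944 + 970 × 0.482 = 1001 + 468 = 1469
Giving 1060 / 379 / 823 / 1386 / 1469.
After projecting period 2:
Births: 379 × 0.355 = 135 ; 823 × 0.534 = 439 → total 574
20–39: 1060 × 0.973 = 1031
40–59: 379 × 0.968 = 367
60–79: 823 × 0.976 = 803
80+: 1386 × 0.944 + 1469 × 0.482 = 1308 + 708 = 2016
Giving 574 / 1031 / 367 / 803 / 2016.
After projecting period 3:
Births: 1031 × 0.355 = 366 ; 367 × 0.534 = 196 → total 562
20–39: 574 × 0.973 = 559
40–59: 1031 × 0.968 = 998
60–79: 367 × 0.976 = 358
80+: 803 × 0.944 + 2016 × 0.482 = 758 + 972 = 1730
Giving 562 / 559 / 998 / 358 / 1730.
Scenario A total after 3 periods: 4207
Scenario B projection —
After projecting period 1:
Births: 850 × 0.325 = 276 ; 1420 × 0.534 = 758 → total 1034
20–39: 390 × 0.973 = 379
40–59: 850 × 0.968 = 823
60–79: 1420 × 0.976 = 1386
80+: 1060 × 0.944 + 970 × 0.482 = 1001 + 468 = 1469
Giving 1034 / 379 / 823 / 1386 / 1469.
After projecting period 2:
Births: 379 × 0.325 = 123 ; 823 × 0.534 = 439 → total 562
20–39: 1034 × 0.973 = 1006
40–59: 379 × 0.968 = 367
60–79: 823 × 0.976 = 803
80+: 1386 × 0.944 + 1469 × 0.482 = 1308 + 708 = 2016
Giving 562 / 1006 / 367 / 803 / 2016.
After projecting period 3:
Births: 1006 × 0.325 = 327 ; 367 × 0.534 = 196 → total 523
20–39: 562 × 0.973 = 547
40–59: 1006 × 0.968 = 974
60–79: 367 × 0.976 = 358
80+: 803 × 0.944 + 2016 × 0.482 = 758 + 972 = 1730
Giving 523 / 547 / 974 / 358 / 1730.
Scenario B total after 3 periods: 4132
Difference B − A = 4132 − 4207 = -75

-75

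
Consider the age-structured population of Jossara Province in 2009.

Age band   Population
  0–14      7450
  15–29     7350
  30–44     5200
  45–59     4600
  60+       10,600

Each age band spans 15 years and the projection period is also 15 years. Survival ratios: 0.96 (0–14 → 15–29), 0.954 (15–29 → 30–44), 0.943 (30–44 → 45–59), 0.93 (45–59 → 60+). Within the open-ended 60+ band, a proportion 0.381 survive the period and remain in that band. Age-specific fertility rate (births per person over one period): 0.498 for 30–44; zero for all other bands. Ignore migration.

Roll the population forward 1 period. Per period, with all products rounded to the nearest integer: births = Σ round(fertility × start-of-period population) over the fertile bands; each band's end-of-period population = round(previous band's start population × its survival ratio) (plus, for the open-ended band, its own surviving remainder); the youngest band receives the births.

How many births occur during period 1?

Numbering the groups 1..5 from youngest to oldest:
Period 1:
Births: 5200 × 0.498 = 2590
Group 2: 7450 × 0.96 = 7152
Group 3: 7350 × 0.954 = 7012
Group 4: 5200 × 0.943 = 4904
Group 5: 4600 × 0.93 + 10600 × 0.381 = 4278 + 4039 = 8317
End of period: [2590, 7152, 7012, 4904, 8317]

2590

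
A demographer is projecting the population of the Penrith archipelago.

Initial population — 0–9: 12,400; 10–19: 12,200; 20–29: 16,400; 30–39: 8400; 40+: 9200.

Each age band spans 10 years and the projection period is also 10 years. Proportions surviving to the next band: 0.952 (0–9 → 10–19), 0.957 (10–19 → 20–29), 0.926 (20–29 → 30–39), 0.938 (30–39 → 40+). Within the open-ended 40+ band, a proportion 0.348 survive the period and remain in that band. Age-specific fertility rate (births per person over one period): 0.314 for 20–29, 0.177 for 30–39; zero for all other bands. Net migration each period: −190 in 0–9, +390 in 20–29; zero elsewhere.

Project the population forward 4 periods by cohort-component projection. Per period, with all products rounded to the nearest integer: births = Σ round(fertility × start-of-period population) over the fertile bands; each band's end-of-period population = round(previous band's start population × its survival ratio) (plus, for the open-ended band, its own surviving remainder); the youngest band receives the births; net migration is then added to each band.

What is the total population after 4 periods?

36794

Call the groups 1 to 5, youngest first.
[period 1]
Births: 16400 × 0.314 = 5150 ; 8400 × 0.177 = 1487 → total 6637
Group 2: 12400 × 0.952 = 11805
Group 3: 12200 × 0.957 = 11675
Group 4: 16400 × 0.926 = 15186
Group 5: 8400 × 0.938 + 9200 × 0.348 = 7879 + 3202 = 11081
Net migration: Group 1 − 190 → 6447; Group 3 + 390 → 12065
Population now: 0–9=6447, 10–19=11805, 20–29=12065, 30–39=15186, 40+=11081
[period 2]
Births: 12065 × 0.314 = 3788 ; 15186 × 0.177 = 2688 → total 6476
Group 2: 6447 × 0.952 = 6138
Group 3: 11805 × 0.957 = 11297
Group 4: 12065 × 0.926 = 11172
Group 5: 15186 × 0.938 + 11081 × 0.348 = 14244 + 3856 = 18100
Net migration: Group 1 − 190 → 6286; Group 3 + 390 → 11687
Population now: 0–9=6286, 10–19=6138, 20–29=11687, 30–39=11172, 40+=18100
[period 3]
Births: 11687 × 0.314 = 3670 ; 11172 × 0.177 = 1977 → total 5647
Group 2: 6286 × 0.952 = 5984
Group 3: 6138 × 0.957 = 5874
Group 4: 11687 × 0.926 = 10822
Group 5: 11172 × 0.938 + 18100 × 0.348 = 10479 + 6299 = 16778
Net migration: Group 1 − 190 → 5457; Group 3 + 390 → 6264
Population now: 0–9=5457, 10–19=5984, 20–29=6264, 30–39=10822, 40+=16778
[period 4]
Births: 6264 × 0.314 = 1967 ; 10822 × 0.177 = 1915 → total 3882
Group 2: 5457 × 0.952 = 5195
Group 3: 5984 × 0.957 = 5727
Group 4: 6264 × 0.926 = 5800
Group 5: 10822 × 0.938 + 16778 × 0.348 = 10151 + 5839 = 15990
Net migration: Group 1 − 190 → 3692; Group 3 + 390 → 6117
Population now: 0–9=3692, 10–19=5195, 20–29=6117, 30–39=5800, 40+=15990
Total after period 4: 3692 + 5195 + 6117 + 5800 + 15990 = 36794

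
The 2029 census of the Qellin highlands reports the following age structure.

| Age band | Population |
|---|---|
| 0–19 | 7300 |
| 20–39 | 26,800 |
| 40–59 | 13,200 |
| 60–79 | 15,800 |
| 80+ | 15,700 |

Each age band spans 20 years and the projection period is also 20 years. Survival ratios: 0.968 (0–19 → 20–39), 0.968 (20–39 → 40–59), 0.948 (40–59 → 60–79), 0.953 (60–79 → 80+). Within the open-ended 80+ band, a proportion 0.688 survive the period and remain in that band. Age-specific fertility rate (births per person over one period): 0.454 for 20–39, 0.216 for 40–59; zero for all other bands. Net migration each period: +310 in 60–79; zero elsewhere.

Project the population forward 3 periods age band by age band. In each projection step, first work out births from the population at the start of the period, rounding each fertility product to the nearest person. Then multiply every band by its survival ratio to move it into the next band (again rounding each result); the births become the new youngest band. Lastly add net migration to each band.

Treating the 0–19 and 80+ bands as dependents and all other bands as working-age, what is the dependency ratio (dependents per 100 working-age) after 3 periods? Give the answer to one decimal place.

Call the bands 1 to 5, youngest first.
Period 1:
Births: 26800 × 0.454 = 12167 ; 13200 × 0.216 = 2851 — total 15018
Band 2: 7300 × 0.968 = 7066
Band 3: 26800 × 0.968 = 25942
Band 4: 13200 × 0.948 = 12514
Band 5: 15800 × 0.953 + 15700 × 0.688 = 15057 + 10802 = 25859
Net migration: Band 4 + 310 → 12824
Population now: 0–19=15018, 20–39=7066, 40–59=25942, 60–79=12824, 80+=25859
Period 2:
Births: 7066 × 0.454 = 3208 ; 25942 × 0.216 = 5603 — total 8811
Band 2: 15018 × 0.968 = 14537
Band 3: 7066 × 0.968 = 6840
Band 4: 25942 × 0.948 = 24593
Band 5: 12824 × 0.953 + 25859 × 0.688 = 12221 + 17791 = 30012
Net migration: Band 4 + 310 → 24903
Population now: 0–19=8811, 20–39=14537, 40–59=6840, 60–79=24903, 80+=30012
Period 3:
Births: 14537 × 0.454 = 6600 ; 6840 × 0.216 = 1477 — total 8077
Band 2: 8811 × 0.968 = 8529
Band 3: 14537 × 0.968 = 14072
Band 4: 6840 × 0.948 = 6484
Band 5: 24903 × 0.953 + 30012 × 0.688 = 23733 + 20648 = 44381
Net migration: Band 4 + 310 → 6794
Population now: 0–19=8077, 20–39=8529, 40–59=14072, 60–79=6794, 80+=44381
Dependents (band 0–19 + band 80+) = 8077 + 44381 = 52458; working-age = 29395; ratio = 52458/29395 × 100 = 178.5

178.5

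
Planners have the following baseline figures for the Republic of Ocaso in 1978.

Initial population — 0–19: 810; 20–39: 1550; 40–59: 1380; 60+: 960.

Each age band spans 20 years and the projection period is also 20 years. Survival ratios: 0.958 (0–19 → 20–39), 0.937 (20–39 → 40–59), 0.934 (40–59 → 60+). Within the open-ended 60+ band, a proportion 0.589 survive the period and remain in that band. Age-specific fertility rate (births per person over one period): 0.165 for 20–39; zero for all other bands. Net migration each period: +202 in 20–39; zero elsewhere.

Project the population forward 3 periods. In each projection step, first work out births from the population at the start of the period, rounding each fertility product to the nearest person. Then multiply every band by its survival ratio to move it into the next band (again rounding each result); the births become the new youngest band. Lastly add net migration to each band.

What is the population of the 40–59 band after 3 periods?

419

(Bands numbered youngest = 1 to oldest = 4.)
After projecting period 1:
Births: 1550 × 0.165 = 256
Band 2: 810 × 0.958 = 776
Band 3: 1550 × 0.937 = 1452
Band 4: 1380 × 0.934 + 960 × 0.589 = 1289 + 565 = 1854
Net migration: Band 2 + 202 → 978
End of period: [256, 978, 1452, 1854]
After projecting period 2:
Births: 978 × 0.165 = 161
Band 2: 256 × 0.958 = 245
Band 3: 978 × 0.937 = 916
Band 4: 1452 × 0.934 + 1854 × 0.589 = 1356 + 1092 = 2448
Net migration: Band 2 + 202 → 447
End of period: [161, 447, 916, 2448]
After projecting period 3:
Births: 447 × 0.165 = 74
Band 2: 161 × 0.958 = 154
Band 3: 447 × 0.937 = 419
Band 4: 916 × 0.934 + 2448 × 0.589 = 856 + 1442 = 2298
Net migration: Band 2 + 202 → 356
End of period: [74, 356, 419, 2298]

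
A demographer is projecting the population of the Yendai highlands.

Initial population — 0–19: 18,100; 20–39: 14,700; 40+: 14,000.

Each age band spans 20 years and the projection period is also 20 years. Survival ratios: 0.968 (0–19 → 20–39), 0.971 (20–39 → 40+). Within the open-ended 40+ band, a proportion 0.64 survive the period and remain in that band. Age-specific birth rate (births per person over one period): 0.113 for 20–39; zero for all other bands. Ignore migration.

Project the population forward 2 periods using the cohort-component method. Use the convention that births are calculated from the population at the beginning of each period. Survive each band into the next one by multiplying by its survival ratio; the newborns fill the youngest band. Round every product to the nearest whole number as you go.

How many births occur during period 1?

1661

Let group 1 be 0–19 through group 3 = 40+.
[period 1]
Births: 14700 * 0.113 = 1661
Group 2: 18100 * 0.968 = 17521
Group 3: 14700 * 0.971 + 14000 * 0.64 = 14274 + 8960 = 23234
Giving 1661 / 17521 / 23234.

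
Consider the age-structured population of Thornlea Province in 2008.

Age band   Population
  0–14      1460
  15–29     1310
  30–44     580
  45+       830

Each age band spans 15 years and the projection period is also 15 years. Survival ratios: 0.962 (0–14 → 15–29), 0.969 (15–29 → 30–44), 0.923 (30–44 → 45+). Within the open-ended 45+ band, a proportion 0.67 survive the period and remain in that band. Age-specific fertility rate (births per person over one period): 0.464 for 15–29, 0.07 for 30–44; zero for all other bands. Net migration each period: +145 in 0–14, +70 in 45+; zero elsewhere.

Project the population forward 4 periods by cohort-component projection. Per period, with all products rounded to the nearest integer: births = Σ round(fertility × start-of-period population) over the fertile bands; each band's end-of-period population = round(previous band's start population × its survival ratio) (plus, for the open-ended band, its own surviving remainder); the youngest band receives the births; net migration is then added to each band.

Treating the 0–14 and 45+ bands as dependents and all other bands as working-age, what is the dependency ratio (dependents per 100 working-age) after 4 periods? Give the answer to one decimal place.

224.8

Numbering the bands 1..4 from youngest to oldest:
— Period 1 —
Births: 1310 × 0.464 = 608 ; 580 × 0.07 = 41 — total 649
Band 2: 1460 × 0.962 = 1405
Band 3: 1310 × 0.969 = 1269
Band 4: 580 × 0.923 + 830 × 0.67 = 535 + 556 = 1091
Net migration: Band 1 + 145 → 794; Band 4 + 70 → 1161
→ [794, 1405, 1269, 1161]
— Period 2 —
Births: 1405 × 0.464 = 652 ; 1269 × 0.07 = 89 — total 741
Band 2: 794 × 0.962 = 764
Band 3: 1405 × 0.969 = 1361
Band 4: 1269 × 0.923 + 1161 × 0.67 = 1171 + 778 = 1949
Net migration: Band 1 + 145 → 886; Band 4 + 70 → 2019
→ [886, 764, 1361, 2019]
— Period 3 —
Births: 764 × 0.464 = 354 ; 1361 × 0.07 = 95 — total 449
Band 2: 886 × 0.962 = 852
Band 3: 764 × 0.969 = 740
Band 4: 1361 × 0.923 + 2019 × 0.67 = 1256 + 1353 = 2609
Net migration: Band 1 + 145 → 594; Band 4 + 70 → 2679
→ [594, 852, 740, 2679]
— Period 4 —
Births: 852 × 0.464 = 395 ; 740 × 0.07 = 52 — total 447
Band 2: 594 × 0.962 = 571
Band 3: 852 × 0.969 = 826
Band 4: 740 × 0.923 + 2679 × 0.67 = 683 + 1795 = 2478
Net migration: Band 1 + 145 → 592; Band 4 + 70 → 2548
→ [592, 571, 826, 2548]
Dependents (band 0–14 + band 45+) = 592 + 2548 = 3140; working-age = 1397; ratio = 3140/1397 × 100 = 224.8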